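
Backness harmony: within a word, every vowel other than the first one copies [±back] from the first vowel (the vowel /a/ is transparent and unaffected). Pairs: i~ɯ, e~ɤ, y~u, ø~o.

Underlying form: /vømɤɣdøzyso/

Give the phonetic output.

[vømeɣdøzysø]

/ɤ/ harmonizes with /ø/ ([-back]) → [e]
/o/ harmonizes with /ø/ ([-back]) → [ø]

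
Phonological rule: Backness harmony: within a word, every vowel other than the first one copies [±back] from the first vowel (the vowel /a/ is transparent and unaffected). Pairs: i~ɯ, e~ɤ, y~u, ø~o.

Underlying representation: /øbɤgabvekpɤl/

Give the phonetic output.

/ɤ/ harmonizes with /ø/ ([-back]) → [e]
/ɤ/ harmonizes with /ø/ ([-back]) → [e]

[øbegabvekpel]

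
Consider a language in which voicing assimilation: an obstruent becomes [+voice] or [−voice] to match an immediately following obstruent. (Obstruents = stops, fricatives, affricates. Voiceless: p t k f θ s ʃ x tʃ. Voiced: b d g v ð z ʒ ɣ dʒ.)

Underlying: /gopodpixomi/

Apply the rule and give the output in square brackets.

/d/ before /p/ (voiceless) → [t]

[gopotpixomi]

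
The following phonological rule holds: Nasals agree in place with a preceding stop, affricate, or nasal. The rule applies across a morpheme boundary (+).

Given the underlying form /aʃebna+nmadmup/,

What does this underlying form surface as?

/n/ after /b/ (labial) → [m]
/m/ after /n/ (alveolar) → [n]
/m/ after /d/ (alveolar) → [n]

[aʃebma+nnadnup]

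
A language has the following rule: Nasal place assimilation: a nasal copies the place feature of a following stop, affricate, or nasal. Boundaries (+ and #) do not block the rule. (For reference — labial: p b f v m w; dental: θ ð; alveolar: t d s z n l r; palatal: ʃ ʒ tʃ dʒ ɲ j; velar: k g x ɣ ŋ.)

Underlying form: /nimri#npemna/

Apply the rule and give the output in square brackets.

[nimri#mpenna]

/n/ before /p/ (labial) → [m]
/m/ before /n/ (alveolar) → [n]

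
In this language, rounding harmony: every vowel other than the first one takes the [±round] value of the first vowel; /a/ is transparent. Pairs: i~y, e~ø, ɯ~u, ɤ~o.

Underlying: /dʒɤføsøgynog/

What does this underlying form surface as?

/ø/ harmonizes with /ɤ/ ([-round]) → [e]
/ø/ harmonizes with /ɤ/ ([-round]) → [e]
/y/ harmonizes with /ɤ/ ([-round]) → [i]
/o/ harmonizes with /ɤ/ ([-round]) → [ɤ]

[dʒɤfeseginɤg]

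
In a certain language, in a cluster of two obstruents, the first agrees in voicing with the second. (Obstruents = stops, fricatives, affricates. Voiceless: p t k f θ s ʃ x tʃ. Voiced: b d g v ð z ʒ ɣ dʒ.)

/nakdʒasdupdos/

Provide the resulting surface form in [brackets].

/k/ before /dʒ/ (voiced) → [g]
/s/ before /d/ (voiced) → [z]
/p/ before /d/ (voiced) → [b]

[nagdʒazdubdos]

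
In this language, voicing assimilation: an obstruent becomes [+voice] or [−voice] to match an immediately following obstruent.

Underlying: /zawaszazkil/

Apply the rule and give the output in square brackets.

/s/ before /z/ (voiced) → [z]
/z/ before /k/ (voiceless) → [s]

[zawazzaskil]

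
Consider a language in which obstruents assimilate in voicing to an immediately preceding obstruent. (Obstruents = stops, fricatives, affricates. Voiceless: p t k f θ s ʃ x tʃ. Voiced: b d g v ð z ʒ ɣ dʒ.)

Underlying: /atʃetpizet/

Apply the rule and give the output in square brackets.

[atʃetpizet]

no segment meets the rule's conditions; no change.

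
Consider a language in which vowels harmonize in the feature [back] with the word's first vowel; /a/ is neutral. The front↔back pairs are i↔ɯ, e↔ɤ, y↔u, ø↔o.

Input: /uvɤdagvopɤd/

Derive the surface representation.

[uvɤdagvopɤd]

no segment meets the rule's conditions; no change.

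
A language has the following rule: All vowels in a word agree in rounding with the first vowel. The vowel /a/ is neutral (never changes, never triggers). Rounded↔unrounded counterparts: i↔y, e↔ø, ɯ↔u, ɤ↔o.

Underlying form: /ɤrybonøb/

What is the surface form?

/y/ harmonizes with /ɤ/ ([-round]) → [i]
/o/ harmonizes with /ɤ/ ([-round]) → [ɤ]
/ø/ harmonizes with /ɤ/ ([-round]) → [e]

[ɤribɤneb]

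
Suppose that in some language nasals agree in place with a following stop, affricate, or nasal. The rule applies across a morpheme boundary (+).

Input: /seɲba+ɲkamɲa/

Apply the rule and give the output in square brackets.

/ɲ/ before /b/ (labial) → [m]
/ɲ/ before /k/ (velar) → [ŋ]
/m/ before /ɲ/ (palatal) → [ɲ]

[semba+ŋkaɲɲa]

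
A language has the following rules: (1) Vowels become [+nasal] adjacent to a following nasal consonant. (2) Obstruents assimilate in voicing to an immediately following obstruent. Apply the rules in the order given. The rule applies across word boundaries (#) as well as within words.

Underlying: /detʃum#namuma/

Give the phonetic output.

Rule 1: /u/ before nasal /m/ → [ũ]
Rule 1: /a/ before nasal /m/ → [ã]
Rule 1: /u/ before nasal /m/ → [ũ]
After rule 1: detʃũm#nãmũma
Rule 2: no segment meets the rule's conditions; no change.

[detʃũm#nãmũma]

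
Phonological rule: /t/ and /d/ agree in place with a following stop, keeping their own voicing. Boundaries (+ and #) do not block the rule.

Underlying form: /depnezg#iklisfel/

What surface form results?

no segment meets the rule's conditions; no change.

[depnezg#iklisfel]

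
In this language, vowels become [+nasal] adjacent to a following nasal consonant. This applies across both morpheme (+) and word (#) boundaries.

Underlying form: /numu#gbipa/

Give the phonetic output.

[nũmu#gbipa]

/u/ before nasal /m/ → [ũ]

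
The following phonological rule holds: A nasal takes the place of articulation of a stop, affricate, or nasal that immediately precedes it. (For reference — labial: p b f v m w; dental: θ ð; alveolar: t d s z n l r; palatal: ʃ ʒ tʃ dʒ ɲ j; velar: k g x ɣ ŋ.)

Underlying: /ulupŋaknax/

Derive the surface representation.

/ŋ/ after /p/ (labial) → [m]
/n/ after /k/ (velar) → [ŋ]

[ulupmakŋax]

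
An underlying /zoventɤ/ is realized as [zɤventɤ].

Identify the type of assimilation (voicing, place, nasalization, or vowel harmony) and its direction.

/o/→[ɤ].
Vowels agree with the last vowel, so the harmony is regressive.

vowel harmony, regressive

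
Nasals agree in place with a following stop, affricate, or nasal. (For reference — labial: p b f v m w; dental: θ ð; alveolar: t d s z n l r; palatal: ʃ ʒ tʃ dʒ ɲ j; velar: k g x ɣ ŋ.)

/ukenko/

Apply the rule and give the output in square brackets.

[ukeŋko]

/n/ before /k/ (velar) → [ŋ]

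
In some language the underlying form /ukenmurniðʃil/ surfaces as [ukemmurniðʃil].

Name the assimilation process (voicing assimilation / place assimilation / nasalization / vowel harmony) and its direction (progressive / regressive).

/n/→[m].
Each target copies a feature from the following segment, so the direction is regressive.

place assimilation, regressive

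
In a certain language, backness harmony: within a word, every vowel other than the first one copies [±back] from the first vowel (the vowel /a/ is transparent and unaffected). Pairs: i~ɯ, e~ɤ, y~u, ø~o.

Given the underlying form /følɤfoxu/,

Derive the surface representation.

[føleføxy]

/ɤ/ harmonizes with /ø/ ([-back]) → [e]
/o/ harmonizes with /ø/ ([-back]) → [ø]
/u/ harmonizes with /ø/ ([-back]) → [y]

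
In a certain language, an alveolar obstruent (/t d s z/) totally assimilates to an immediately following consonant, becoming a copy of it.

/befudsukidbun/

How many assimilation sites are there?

2

/d/ before /s/ → [s] (total assimilation)
/d/ before /b/ → [b] (total assimilation)
2 segments change.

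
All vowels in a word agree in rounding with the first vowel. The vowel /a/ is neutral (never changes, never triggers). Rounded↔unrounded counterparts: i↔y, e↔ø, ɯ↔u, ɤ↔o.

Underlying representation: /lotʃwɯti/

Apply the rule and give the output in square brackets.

[lotʃwuty]

/ɯ/ harmonizes with /o/ ([+round]) → [u]
/i/ harmonizes with /o/ ([+round]) → [y]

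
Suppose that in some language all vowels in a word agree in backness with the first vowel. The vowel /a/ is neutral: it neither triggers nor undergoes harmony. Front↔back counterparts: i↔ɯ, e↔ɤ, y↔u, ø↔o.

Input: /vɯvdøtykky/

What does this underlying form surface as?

[vɯvdotukku]

/ø/ harmonizes with /ɯ/ ([+back]) → [o]
/y/ harmonizes with /ɯ/ ([+back]) → [u]
/y/ harmonizes with /ɯ/ ([+back]) → [u]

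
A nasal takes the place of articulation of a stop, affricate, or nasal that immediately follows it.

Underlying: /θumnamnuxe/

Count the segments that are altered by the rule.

/m/ before /n/ (alveolar) → [n]
/m/ before /n/ (alveolar) → [n]
2 segments change.

2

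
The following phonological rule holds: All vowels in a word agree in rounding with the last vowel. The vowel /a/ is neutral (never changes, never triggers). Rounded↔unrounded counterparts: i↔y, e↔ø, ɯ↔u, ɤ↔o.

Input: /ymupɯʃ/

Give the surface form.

[imɯpɯʃ]

/y/ harmonizes with /ɯ/ ([-round]) → [i]
/u/ harmonizes with /ɯ/ ([-round]) → [ɯ]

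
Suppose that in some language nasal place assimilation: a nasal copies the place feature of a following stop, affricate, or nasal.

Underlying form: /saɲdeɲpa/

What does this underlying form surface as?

/ɲ/ before /d/ (alveolar) → [n]
/ɲ/ before /p/ (labial) → [m]

[sandempa]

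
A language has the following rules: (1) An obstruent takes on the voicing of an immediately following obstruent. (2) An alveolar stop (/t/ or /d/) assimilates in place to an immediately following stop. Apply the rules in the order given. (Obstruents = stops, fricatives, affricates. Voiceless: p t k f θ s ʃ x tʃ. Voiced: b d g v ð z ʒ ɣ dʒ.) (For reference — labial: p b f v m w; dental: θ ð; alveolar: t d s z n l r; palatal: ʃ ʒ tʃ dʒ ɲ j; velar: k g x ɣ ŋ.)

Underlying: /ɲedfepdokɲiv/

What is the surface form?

Rule 1: /d/ before /f/ (voiceless) → [t]
Rule 1: /p/ before /d/ (voiced) → [b]
After rule 1: ɲetfebdokɲiv
Rule 2: no segment meets the rule's conditions; no change.

[ɲetfebdokɲiv]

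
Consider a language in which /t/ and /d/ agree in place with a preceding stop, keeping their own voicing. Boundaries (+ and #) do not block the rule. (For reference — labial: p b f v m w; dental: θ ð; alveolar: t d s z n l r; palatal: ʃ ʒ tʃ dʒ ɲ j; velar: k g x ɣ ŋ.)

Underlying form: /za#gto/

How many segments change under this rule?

/t/ after /g/ (velar) → [k]
1 segment changes.

1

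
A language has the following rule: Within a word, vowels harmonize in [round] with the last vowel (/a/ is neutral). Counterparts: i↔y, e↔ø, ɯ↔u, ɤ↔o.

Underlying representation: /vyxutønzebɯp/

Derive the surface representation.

[vixɯtenzebɯp]

/y/ harmonizes with /ɯ/ ([-round]) → [i]
/u/ harmonizes with /ɯ/ ([-round]) → [ɯ]
/ø/ harmonizes with /ɯ/ ([-round]) → [e]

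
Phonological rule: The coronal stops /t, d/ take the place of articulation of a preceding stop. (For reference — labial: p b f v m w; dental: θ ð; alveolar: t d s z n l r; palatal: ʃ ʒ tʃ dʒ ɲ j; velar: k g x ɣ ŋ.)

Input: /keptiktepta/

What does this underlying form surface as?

[keppikkeppa]

/t/ after /p/ (labial) → [p]
/t/ after /k/ (velar) → [k]
/t/ after /p/ (labial) → [p]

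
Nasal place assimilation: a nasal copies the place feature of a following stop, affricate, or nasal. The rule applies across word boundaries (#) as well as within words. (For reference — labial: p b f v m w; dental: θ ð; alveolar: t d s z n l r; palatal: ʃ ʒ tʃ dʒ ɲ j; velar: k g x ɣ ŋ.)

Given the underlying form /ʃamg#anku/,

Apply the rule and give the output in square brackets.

/m/ before /g/ (velar) → [ŋ]
/n/ before /k/ (velar) → [ŋ]

[ʃaŋg#aŋku]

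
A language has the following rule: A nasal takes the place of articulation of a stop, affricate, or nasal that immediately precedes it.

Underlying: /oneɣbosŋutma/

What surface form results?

[oneɣbosŋutna]

/m/ after /t/ (alveolar) → [n]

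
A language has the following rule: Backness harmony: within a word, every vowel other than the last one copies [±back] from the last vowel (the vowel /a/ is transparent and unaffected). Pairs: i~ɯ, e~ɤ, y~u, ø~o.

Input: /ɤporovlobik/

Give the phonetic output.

/ɤ/ harmonizes with /i/ ([-back]) → [e]
/o/ harmonizes with /i/ ([-back]) → [ø]
/o/ harmonizes with /i/ ([-back]) → [ø]
/o/ harmonizes with /i/ ([-back]) → [ø]

[epørøvløbik]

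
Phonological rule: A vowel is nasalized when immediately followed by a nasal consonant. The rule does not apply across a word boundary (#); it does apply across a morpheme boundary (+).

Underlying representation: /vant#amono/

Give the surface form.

/a/ before nasal /n/ → [ã]
/a/ before nasal /m/ → [ã]
/o/ before nasal /n/ → [õ]

[vãnt#ãmõno]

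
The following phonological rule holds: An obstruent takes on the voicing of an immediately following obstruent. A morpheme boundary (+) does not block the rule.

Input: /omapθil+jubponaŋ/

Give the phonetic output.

[omapθil+jupponaŋ]

/b/ before /p/ (voiceless) → [p]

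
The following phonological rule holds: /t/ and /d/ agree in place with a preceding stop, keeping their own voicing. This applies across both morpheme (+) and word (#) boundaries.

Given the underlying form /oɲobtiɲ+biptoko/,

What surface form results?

/t/ after /b/ (labial) → [p]
/t/ after /p/ (labial) → [p]

[oɲobpiɲ+bippoko]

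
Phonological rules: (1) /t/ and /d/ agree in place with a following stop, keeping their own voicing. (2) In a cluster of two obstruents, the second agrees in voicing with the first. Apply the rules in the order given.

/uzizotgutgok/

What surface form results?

[uzizokkukkok]

Rule 1: /t/ before /g/ (velar) → [k]
Rule 1: /t/ before /g/ (velar) → [k]
After rule 1: uzizokgukgok
Rule 2: /g/ after /k/ (voiceless) → [k]
Rule 2: /g/ after /k/ (voiceless) → [k]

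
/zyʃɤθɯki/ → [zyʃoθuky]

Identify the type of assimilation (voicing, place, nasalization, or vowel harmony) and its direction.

/ɤ/→[o] /ɯ/→[u] /i/→[y].
Vowels agree with the first vowel, so the harmony is progressive.

vowel harmony, progressive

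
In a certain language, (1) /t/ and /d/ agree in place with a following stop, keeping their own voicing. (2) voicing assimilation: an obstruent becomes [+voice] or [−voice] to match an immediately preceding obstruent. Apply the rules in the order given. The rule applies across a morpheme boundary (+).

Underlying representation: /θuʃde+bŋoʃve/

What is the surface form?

Rule 1: no segment meets the rule's conditions; no change.
After rule 1: θuʃde+bŋoʃve
Rule 2: /d/ after /ʃ/ (voiceless) → [t]
Rule 2: /v/ after /ʃ/ (voiceless) → [f]

[θuʃte+bŋoʃfe]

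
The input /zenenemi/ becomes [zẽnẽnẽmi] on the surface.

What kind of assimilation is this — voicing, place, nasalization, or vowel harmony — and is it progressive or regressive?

/e/→[ẽ] /e/→[ẽ] /e/→[ẽ].
Each target copies a feature from the following segment, so the direction is regressive.

nasalization, regressive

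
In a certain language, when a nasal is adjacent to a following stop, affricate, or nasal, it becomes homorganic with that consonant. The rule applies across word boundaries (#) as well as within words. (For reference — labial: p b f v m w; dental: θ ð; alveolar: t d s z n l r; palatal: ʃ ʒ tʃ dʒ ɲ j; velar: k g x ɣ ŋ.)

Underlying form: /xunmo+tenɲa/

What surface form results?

/n/ before /m/ (labial) → [m]
/n/ before /ɲ/ (palatal) → [ɲ]

[xummo+teɲɲa]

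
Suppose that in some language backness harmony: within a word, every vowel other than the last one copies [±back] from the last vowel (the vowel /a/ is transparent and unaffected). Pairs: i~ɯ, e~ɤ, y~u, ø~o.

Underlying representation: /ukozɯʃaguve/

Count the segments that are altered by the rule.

4

/u/ harmonizes with /e/ ([-back]) → [y]
/o/ harmonizes with /e/ ([-back]) → [ø]
/ɯ/ harmonizes with /e/ ([-back]) → [i]
/u/ harmonizes with /e/ ([-back]) → [y]
4 segments change.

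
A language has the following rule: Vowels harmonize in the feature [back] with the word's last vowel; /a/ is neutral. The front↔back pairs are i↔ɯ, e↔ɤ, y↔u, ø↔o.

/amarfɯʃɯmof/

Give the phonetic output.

no segment meets the rule's conditions; no change.

[amarfɯʃɯmof]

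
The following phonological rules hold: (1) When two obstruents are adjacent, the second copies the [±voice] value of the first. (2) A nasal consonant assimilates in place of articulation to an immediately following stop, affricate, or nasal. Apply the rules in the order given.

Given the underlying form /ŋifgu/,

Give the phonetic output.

Rule 1: /g/ after /f/ (voiceless) → [k]
After rule 1: ŋifku
Rule 2: no segment meets the rule's conditions; no change.

[ŋifku]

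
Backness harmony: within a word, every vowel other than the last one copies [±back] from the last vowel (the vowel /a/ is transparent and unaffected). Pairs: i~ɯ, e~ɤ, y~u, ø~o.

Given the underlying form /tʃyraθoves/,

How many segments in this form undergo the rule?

/o/ harmonizes with /e/ ([-back]) → [ø]
1 segment changes.

1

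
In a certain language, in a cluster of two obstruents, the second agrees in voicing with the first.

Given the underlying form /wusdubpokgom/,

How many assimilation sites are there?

3

/d/ after /s/ (voiceless) → [t]
/p/ after /b/ (voiced) → [b]
/g/ after /k/ (voiceless) → [k]
3 segments change.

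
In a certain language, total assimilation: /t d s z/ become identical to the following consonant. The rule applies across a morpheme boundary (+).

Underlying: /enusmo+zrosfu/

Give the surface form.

/s/ before /m/ → [m] (total assimilation)
/z/ before /r/ → [r] (total assimilation)
/s/ before /f/ → [f] (total assimilation)

[enummo+rroffu]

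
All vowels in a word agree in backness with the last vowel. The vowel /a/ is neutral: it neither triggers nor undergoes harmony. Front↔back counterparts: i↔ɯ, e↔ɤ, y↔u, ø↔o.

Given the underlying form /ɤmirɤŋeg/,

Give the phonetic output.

[emireŋeg]

/ɤ/ harmonizes with /e/ ([-back]) → [e]
/ɤ/ harmonizes with /e/ ([-back]) → [e]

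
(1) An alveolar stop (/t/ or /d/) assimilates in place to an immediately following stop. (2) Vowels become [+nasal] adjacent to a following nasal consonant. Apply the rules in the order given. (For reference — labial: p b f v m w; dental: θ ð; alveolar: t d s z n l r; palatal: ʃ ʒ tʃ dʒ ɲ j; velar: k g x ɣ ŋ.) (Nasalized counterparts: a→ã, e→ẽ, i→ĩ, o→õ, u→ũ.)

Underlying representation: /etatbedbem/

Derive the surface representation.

Rule 1: /t/ before /b/ (labial) → [p]
Rule 1: /d/ before /b/ (labial) → [b]
After rule 1: etapbebbem
Rule 2: /e/ before nasal /m/ → [ẽ]

[etapbebbẽm]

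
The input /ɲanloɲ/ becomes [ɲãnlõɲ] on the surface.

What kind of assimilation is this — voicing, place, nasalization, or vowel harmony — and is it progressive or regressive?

nasalization, regressive

/a/→[ã] /o/→[õ].
Each target copies a feature from the following segment, so the direction is regressive.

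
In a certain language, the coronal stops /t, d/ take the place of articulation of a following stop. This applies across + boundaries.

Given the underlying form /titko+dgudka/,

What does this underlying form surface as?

/t/ before /k/ (velar) → [k]
/d/ before /g/ (velar) → [g]
/d/ before /k/ (velar) → [g]

[tikko+ggugka]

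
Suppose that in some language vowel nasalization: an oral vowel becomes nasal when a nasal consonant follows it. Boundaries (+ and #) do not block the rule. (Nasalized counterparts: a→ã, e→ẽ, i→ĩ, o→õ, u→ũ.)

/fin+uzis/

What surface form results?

[fĩn+uzis]

/i/ before nasal /n/ → [ĩ]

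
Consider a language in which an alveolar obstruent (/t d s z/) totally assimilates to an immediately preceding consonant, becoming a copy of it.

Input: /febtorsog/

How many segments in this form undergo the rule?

/t/ after /b/ → [b] (total assimilation)
/s/ after /r/ → [r] (total assimilation)
2 segments change.

2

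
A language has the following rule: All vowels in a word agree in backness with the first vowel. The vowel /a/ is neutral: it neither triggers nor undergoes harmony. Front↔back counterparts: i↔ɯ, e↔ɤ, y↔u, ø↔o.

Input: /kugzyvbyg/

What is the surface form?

[kugzuvbug]

/y/ harmonizes with /u/ ([+back]) → [u]
/y/ harmonizes with /u/ ([+back]) → [u]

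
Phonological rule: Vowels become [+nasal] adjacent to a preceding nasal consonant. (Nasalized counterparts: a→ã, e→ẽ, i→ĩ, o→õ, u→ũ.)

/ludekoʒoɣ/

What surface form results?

[ludekoʒoɣ]

no segment meets the rule's conditions; no change.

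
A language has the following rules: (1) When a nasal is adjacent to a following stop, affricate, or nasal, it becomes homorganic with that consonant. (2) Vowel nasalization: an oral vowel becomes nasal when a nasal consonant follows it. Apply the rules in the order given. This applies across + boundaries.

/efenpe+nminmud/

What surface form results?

Rule 1: /n/ before /p/ (labial) → [m]
Rule 1: /n/ before /m/ (labial) → [m]
Rule 1: /n/ before /m/ (labial) → [m]
After rule 1: efempe+mmimmud
Rule 2: /e/ before nasal /m/ → [ẽ]
Rule 2: /e/ before nasal /m/ → [ẽ]
Rule 2: /i/ before nasal /m/ → [ĩ]

[efẽmpẽ+mmĩmmud]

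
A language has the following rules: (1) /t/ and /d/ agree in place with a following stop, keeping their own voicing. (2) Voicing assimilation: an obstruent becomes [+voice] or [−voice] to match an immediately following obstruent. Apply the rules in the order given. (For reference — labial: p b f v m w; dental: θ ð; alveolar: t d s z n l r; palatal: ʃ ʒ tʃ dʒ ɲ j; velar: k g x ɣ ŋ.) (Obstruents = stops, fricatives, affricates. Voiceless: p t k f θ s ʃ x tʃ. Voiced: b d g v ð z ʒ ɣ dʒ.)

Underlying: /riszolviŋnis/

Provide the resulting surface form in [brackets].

[rizzolviŋnis]

Rule 1: no segment meets the rule's conditions; no change.
After rule 1: riszolviŋnis
Rule 2: /s/ before /z/ (voiced) → [z]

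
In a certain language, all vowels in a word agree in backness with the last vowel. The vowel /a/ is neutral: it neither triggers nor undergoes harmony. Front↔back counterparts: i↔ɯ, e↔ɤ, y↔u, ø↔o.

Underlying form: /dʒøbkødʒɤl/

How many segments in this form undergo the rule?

/ø/ harmonizes with /ɤ/ ([+back]) → [o]
/ø/ harmonizes with /ɤ/ ([+back]) → [o]
2 segments change.

2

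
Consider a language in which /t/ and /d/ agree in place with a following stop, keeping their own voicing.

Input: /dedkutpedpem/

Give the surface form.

/d/ before /k/ (velar) → [g]
/t/ before /p/ (labial) → [p]
/d/ before /p/ (labial) → [b]

[degkuppebpem]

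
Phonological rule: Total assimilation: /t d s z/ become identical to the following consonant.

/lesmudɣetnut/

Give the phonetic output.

[lemmuɣɣennut]

/s/ before /m/ → [m] (total assimilation)
/d/ before /ɣ/ → [ɣ] (total assimilation)
/t/ before /n/ → [n] (total assimilation)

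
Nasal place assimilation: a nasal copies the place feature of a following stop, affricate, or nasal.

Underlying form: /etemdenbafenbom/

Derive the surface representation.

[etendembafembom]

/m/ before /d/ (alveolar) → [n]
/n/ before /b/ (labial) → [m]
/n/ before /b/ (labial) → [m]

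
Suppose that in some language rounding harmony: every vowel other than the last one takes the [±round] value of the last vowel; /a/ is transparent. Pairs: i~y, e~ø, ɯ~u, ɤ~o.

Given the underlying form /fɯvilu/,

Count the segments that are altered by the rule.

2

/ɯ/ harmonizes with /u/ ([+round]) → [u]
/i/ harmonizes with /u/ ([+round]) → [y]
2 segments change.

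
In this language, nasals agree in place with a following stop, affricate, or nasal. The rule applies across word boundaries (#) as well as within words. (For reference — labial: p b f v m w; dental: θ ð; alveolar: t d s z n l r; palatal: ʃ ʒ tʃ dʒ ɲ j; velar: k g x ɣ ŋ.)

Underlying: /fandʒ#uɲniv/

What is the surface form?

/n/ before /dʒ/ (palatal) → [ɲ]
/ɲ/ before /n/ (alveolar) → [n]

[faɲdʒ#unniv]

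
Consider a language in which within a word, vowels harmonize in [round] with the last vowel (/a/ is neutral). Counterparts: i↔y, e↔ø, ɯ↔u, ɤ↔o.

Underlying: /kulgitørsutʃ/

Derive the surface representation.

/i/ harmonizes with /u/ ([+round]) → [y]

[kulgytørsutʃ]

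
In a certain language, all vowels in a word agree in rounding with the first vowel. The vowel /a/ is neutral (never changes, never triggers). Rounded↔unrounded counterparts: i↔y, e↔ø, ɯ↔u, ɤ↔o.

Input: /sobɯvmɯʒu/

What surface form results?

[sobuvmuʒu]

/ɯ/ harmonizes with /o/ ([+round]) → [u]
/ɯ/ harmonizes with /o/ ([+round]) → [u]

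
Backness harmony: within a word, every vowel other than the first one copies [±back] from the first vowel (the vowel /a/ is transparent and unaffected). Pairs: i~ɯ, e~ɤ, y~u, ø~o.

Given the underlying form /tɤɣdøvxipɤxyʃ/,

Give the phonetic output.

[tɤɣdovxɯpɤxuʃ]

/ø/ harmonizes with /ɤ/ ([+back]) → [o]
/i/ harmonizes with /ɤ/ ([+back]) → [ɯ]
/y/ harmonizes with /ɤ/ ([+back]) → [u]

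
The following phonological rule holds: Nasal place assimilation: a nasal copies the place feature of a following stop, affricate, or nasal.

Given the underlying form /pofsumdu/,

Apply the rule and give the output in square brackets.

/m/ before /d/ (alveolar) → [n]

[pofsundu]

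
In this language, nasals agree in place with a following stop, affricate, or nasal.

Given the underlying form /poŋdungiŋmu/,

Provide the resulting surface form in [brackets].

/ŋ/ before /d/ (alveolar) → [n]
/n/ before /g/ (velar) → [ŋ]
/ŋ/ before /m/ (labial) → [m]

[ponduŋgimmu]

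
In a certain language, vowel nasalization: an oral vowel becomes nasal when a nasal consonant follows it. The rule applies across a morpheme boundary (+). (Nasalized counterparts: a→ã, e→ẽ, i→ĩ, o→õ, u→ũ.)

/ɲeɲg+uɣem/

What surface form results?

[ɲẽɲg+uɣẽm]

/e/ before nasal /ɲ/ → [ẽ]
/e/ before nasal /m/ → [ẽ]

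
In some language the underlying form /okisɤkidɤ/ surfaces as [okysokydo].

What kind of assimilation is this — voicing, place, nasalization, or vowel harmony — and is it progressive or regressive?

/i/→[y] /ɤ/→[o] /i/→[y] /ɤ/→[o].
Vowels agree with the first vowel, so the harmony is progressive.

vowel harmony, progressive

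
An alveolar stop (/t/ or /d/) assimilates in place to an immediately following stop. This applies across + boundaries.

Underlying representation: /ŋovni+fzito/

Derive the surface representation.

no segment meets the rule's conditions; no change.

[ŋovni+fzito]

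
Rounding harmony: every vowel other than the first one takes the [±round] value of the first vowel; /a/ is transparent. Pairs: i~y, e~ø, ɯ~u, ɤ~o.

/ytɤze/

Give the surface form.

/ɤ/ harmonizes with /y/ ([+round]) → [o]
/e/ harmonizes with /y/ ([+round]) → [ø]

[ytozø]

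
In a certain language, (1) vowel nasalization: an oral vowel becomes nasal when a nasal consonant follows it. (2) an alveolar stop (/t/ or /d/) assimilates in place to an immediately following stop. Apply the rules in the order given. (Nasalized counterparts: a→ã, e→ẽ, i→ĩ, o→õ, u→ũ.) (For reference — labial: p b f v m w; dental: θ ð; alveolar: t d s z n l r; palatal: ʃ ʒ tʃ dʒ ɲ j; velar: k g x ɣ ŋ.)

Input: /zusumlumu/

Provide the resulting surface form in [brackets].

Rule 1: /u/ before nasal /m/ → [ũ]
Rule 1: /u/ before nasal /m/ → [ũ]
After rule 1: zusũmlũmu
Rule 2: no segment meets the rule's conditions; no change.

[zusũmlũmu]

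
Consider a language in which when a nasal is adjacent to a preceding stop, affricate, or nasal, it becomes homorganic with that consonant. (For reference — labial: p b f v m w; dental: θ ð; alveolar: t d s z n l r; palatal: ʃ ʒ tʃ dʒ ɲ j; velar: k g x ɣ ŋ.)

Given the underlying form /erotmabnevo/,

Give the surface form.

/m/ after /t/ (alveolar) → [n]
/n/ after /b/ (labial) → [m]

[erotnabmevo]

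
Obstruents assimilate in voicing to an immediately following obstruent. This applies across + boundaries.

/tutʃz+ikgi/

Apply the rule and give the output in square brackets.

/tʃ/ before /z/ (voiced) → [dʒ]
/k/ before /g/ (voiced) → [g]

[tudʒz+iggi]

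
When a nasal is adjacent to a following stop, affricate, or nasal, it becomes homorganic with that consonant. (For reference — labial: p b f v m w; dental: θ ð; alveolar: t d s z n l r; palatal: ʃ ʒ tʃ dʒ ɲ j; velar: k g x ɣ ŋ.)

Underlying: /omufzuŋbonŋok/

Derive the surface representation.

/ŋ/ before /b/ (labial) → [m]
/n/ before /ŋ/ (velar) → [ŋ]

[omufzumboŋŋok]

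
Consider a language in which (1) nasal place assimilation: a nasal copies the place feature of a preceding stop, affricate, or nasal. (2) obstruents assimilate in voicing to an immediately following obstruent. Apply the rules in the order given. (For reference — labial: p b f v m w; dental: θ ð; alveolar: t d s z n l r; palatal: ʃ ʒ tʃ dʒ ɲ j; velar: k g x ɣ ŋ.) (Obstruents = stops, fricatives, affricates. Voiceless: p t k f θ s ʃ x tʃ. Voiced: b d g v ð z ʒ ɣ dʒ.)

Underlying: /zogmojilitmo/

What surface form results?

[zogŋojilitno]

Rule 1: /m/ after /g/ (velar) → [ŋ]
Rule 1: /m/ after /t/ (alveolar) → [n]
After rule 1: zogŋojilitno
Rule 2: no segment meets the rule's conditions; no change.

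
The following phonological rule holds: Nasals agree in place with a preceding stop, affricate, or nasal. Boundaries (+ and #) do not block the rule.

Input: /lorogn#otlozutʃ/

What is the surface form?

/n/ after /g/ (velar) → [ŋ]

[lorogŋ#otlozutʃ]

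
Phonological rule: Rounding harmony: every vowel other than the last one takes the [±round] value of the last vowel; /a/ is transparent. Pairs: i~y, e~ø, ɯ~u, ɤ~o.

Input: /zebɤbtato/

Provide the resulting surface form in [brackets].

[zøbobtato]

/e/ harmonizes with /o/ ([+round]) → [ø]
/ɤ/ harmonizes with /o/ ([+round]) → [o]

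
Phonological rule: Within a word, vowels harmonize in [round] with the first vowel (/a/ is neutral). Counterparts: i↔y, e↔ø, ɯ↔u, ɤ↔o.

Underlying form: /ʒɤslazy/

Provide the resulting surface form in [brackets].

/y/ harmonizes with /ɤ/ ([-round]) → [i]

[ʒɤslazi]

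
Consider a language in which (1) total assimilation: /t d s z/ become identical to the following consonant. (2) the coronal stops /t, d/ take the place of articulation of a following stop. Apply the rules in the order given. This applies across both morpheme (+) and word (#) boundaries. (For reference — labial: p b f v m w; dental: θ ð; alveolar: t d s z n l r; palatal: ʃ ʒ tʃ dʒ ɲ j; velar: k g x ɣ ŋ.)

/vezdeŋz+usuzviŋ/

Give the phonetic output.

Rule 1: /z/ before /d/ → [d] (total assimilation)
Rule 1: /z/ before /v/ → [v] (total assimilation)
After rule 1: veddeŋz+usuvviŋ
Rule 2: no segment meets the rule's conditions; no change.

[veddeŋz+usuvviŋ]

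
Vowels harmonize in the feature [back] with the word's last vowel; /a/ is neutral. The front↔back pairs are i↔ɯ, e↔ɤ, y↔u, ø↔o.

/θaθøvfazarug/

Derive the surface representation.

/ø/ harmonizes with /u/ ([+back]) → [o]

[θaθovfazarug]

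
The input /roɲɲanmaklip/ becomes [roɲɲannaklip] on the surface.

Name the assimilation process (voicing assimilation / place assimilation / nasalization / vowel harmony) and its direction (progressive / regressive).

/m/→[n].
Each target copies a feature from the preceding segment, so the direction is progressive.

place assimilation, progressive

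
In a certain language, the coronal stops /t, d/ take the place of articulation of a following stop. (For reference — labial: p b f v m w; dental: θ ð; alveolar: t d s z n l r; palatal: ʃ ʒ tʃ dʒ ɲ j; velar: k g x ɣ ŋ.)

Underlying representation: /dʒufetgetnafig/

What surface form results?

/t/ before /g/ (velar) → [k]

[dʒufekgetnafig]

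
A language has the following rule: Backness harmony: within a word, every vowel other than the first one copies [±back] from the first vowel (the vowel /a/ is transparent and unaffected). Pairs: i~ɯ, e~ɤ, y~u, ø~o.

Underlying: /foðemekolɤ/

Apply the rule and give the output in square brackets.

/e/ harmonizes with /o/ ([+back]) → [ɤ]
/e/ harmonizes with /o/ ([+back]) → [ɤ]

[foðɤmɤkolɤ]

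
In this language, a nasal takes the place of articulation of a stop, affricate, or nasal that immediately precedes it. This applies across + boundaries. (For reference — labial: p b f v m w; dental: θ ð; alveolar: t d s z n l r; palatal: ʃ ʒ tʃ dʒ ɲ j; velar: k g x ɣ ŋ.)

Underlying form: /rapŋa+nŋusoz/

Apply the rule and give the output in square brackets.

[rapma+nnusoz]

/ŋ/ after /p/ (labial) → [m]
/ŋ/ after /n/ (alveolar) → [n]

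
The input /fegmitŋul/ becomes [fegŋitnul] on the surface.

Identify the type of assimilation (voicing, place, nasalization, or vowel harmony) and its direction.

/m/→[ŋ] /ŋ/→[n].
Each target copies a feature from the preceding segment, so the direction is progressive.

place assimilation, progressive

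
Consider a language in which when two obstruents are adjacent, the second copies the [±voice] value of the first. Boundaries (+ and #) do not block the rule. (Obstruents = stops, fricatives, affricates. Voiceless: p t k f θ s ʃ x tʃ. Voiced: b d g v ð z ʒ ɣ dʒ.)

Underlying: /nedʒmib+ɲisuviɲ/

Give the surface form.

[nedʒmib+ɲisuviɲ]

no segment meets the rule's conditions; no change.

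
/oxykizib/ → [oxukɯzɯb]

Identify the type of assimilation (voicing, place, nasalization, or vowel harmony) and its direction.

/y/→[u] /i/→[ɯ] /i/→[ɯ].
Vowels agree with the first vowel, so the harmony is progressive.

vowel harmony, progressive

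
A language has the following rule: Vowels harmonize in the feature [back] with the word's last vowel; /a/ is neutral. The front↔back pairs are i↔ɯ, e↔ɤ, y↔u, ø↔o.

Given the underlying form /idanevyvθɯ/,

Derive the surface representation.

/i/ harmonizes with /ɯ/ ([+back]) → [ɯ]
/e/ harmonizes with /ɯ/ ([+back]) → [ɤ]
/y/ harmonizes with /ɯ/ ([+back]) → [u]

[ɯdanɤvuvθɯ]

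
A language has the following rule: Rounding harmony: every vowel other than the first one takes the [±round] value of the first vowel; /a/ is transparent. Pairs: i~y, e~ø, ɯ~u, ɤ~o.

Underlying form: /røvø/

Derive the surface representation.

no segment meets the rule's conditions; no change.

[røvø]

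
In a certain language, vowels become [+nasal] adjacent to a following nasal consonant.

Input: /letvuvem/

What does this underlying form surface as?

[letvuvẽm]

/e/ before nasal /m/ → [ẽ]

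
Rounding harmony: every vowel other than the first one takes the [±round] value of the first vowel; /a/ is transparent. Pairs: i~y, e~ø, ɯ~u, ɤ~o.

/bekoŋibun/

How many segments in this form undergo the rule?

2

/o/ harmonizes with /e/ ([-round]) → [ɤ]
/u/ harmonizes with /e/ ([-round]) → [ɯ]
2 segments change.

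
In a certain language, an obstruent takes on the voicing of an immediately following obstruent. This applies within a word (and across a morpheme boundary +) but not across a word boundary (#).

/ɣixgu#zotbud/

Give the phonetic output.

/x/ before /g/ (voiced) → [ɣ]
/t/ before /b/ (voiced) → [d]

[ɣiɣgu#zodbud]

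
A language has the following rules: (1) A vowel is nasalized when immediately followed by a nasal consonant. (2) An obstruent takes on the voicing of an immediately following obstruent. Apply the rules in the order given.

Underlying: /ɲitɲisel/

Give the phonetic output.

Rule 1: no segment meets the rule's conditions; no change.
After rule 1: ɲitɲisel
Rule 2: no segment meets the rule's conditions; no change.

[ɲitɲisel]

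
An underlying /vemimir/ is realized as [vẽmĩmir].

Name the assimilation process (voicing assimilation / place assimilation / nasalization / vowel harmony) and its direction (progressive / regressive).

/e/→[ẽ] /i/→[ĩ].
Each target copies a feature from the following segment, so the direction is regressive.

nasalization, regressive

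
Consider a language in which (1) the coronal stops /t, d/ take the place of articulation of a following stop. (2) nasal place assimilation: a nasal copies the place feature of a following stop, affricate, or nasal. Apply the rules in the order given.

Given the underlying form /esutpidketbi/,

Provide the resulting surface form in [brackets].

Rule 1: /t/ before /p/ (labial) → [p]
Rule 1: /d/ before /k/ (velar) → [g]
Rule 1: /t/ before /b/ (labial) → [p]
After rule 1: esuppigkepbi
Rule 2: no segment meets the rule's conditions; no change.

[esuppigkepbi]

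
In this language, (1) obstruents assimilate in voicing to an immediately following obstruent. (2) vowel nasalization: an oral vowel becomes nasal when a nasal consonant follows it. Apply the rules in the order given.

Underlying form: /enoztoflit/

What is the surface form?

[ẽnostoflit]

Rule 1: /z/ before /t/ (voiceless) → [s]
After rule 1: enostoflit
Rule 2: /e/ before nasal /n/ → [ẽ]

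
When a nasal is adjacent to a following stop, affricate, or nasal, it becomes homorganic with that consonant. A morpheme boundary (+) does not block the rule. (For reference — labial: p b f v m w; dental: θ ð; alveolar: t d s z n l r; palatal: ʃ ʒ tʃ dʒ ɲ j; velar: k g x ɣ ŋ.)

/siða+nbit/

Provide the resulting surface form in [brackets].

[siða+mbit]

/n/ before /b/ (labial) → [m]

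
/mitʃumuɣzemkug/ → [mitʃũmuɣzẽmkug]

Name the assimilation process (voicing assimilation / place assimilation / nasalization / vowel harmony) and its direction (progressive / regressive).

/u/→[ũ] /e/→[ẽ].
Each target copies a feature from the following segment, so the direction is regressive.

nasalization, regressive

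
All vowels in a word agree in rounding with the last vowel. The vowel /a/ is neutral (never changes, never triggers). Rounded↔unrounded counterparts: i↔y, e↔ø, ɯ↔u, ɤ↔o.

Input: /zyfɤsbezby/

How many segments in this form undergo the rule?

2

/ɤ/ harmonizes with /y/ ([+round]) → [o]
/e/ harmonizes with /y/ ([+round]) → [ø]
2 segments change.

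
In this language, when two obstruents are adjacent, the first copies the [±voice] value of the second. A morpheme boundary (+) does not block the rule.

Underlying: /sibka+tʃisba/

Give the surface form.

/b/ before /k/ (voiceless) → [p]
/s/ before /b/ (voiced) → [z]

[sipka+tʃizba]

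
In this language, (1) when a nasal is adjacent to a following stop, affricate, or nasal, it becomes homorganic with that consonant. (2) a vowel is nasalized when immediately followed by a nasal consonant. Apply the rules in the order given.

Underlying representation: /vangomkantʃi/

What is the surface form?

[vãŋgõŋkãɲtʃi]

Rule 1: /n/ before /g/ (velar) → [ŋ]
Rule 1: /m/ before /k/ (velar) → [ŋ]
Rule 1: /n/ before /tʃ/ (palatal) → [ɲ]
After rule 1: vaŋgoŋkaɲtʃi
Rule 2: /a/ before nasal /ŋ/ → [ã]
Rule 2: /o/ before nasal /ŋ/ → [õ]
Rule 2: /a/ before nasal /ɲ/ → [ã]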